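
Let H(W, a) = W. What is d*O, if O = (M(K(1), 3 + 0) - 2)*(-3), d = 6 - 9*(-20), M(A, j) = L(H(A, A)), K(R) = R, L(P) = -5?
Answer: 3906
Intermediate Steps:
M(A, j) = -5
d = 186 (d = 6 + 180 = 186)
O = 21 (O = (-5 - 2)*(-3) = -7*(-3) = 21)
d*O = 186*21 = 3906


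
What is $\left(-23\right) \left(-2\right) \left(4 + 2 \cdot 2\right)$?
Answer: $368$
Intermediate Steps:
$\left(-23\right) \left(-2\right) \left(4 + 2 \cdot 2\right) = 46 \left(4 + 4\right) = 46 \cdot 8 = 368$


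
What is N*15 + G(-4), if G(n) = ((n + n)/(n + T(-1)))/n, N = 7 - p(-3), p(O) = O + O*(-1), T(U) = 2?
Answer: 104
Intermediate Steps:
p(O) = 0 (p(O) = O - O = 0)
N = 7 (N = 7 - 1*0 = 7 + 0 = 7)
G(n) = 2/(2 + n) (G(n) = ((n + n)/(n + 2))/n = ((2*n)/(2 + n))/n = (2*n/(2 + n))/n = 2/(2 + n))
N*15 + G(-4) = 7*15 + 2/(2 - 4) = 105 + 2/(-2) = 105 + 2*(-1/2) = 105 - 1 = 104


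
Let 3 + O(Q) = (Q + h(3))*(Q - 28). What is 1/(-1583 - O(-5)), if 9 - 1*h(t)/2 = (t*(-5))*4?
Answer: 1/2809 ≈ 0.00035600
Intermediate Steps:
h(t) = 18 + 40*t (h(t) = 18 - 2*t*(-5)*4 = 18 - 2*(-5*t)*4 = 18 - (-40)*t = 18 + 40*t)
O(Q) = -3 + (-28 + Q)*(138 + Q) (O(Q) = -3 + (Q + (18 + 40*3))*(Q - 28) = -3 + (Q + (18 + 120))*(-28 + Q) = -3 + (Q + 138)*(-28 + Q) = -3 + (138 + Q)*(-28 + Q) = -3 + (-28 + Q)*(138 + Q))
1/(-1583 - O(-5)) = 1/(-1583 - (-3867 + (-5)² + 110*(-5))) = 1/(-1583 - (-3867 + 25 - 550)) = 1/(-1583 - 1*(-4392)) = 1/(-1583 + 4392) = 1/2809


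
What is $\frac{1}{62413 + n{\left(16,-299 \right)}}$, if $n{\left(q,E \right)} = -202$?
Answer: $\frac{1}{62211} \approx 1.6074 \cdot 10^{-5}$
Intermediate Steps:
$\frac{1}{62413 + n{\left(16,-299 \right)}} = \frac{1}{62413 - 202} = \frac{1}{62211}$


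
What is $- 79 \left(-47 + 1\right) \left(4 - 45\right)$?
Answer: $-148994$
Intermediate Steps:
$- 79 \left(-47 + 1\right) \left(4 - 45\right) = \left(-79\right) \left(-46\right) \left(-41\right) = 3634 \left(-41\right) = -148994$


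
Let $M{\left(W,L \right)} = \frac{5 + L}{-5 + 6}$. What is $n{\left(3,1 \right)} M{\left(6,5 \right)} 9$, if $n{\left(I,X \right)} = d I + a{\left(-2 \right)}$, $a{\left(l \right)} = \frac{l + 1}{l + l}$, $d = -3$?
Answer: $- \frac{1575}{2} \approx -787.5$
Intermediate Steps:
$a{\left(l \right)} = \frac{1 + l}{2 l}$
$M{\left(W,L \right)} = 5 + L$ ($M{\left(W,L \right)} = \frac{5 + L}{1} = \left(5 + L\right) 1 = 5 + L$)
$n{\left(I,X \right)} = \frac{1}{4} - 3 I$ ($n{\left(I,X \right)} = - 3 I + \frac{1 - 2}{2 \left(-2\right)} = - 3 I + \frac{1}{2} \left(- \frac{1}{2}\right) \left(-1\right) = - 3 I + \frac{1}{4} = \frac{1}{4} - 3 I$)
$n{\left(3,1 \right)} M{\left(6,5 \right)} 9 = \left(\frac{1}{4} - 9\right) \left(5 + 5\right) 9 = \left(\frac{1}{4} - 9\right) 10 \cdot 9 = \left(- \frac{35}{4}\right) 10 \cdot 9 = \left(- \frac{175}{2}\right) 9 = - \frac{1575}{2}$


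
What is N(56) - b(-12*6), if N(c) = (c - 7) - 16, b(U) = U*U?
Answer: -5151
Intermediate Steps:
b(U) = U²
N(c) = -23 + c (N(c) = (-7 + c) - 16 = -23 + c)
N(56) - b(-12*6) = (-23 + 56) - (-12*6)² = 33 - 1*(-72)² = 33 - 1*5184 = 33 - 5184 = -5151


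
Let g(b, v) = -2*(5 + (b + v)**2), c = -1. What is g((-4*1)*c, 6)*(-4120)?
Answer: 865200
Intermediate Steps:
g(b, v) = -10 - 2*(b + v)**2
g((-4*1)*c, 6)*(-4120) = (-10 - 2*(-4*1*(-1) + 6)**2)*(-4120) = (-10 - 2*(-4*(-1) + 6)**2)*(-4120) = (-10 - 2*(4 + 6)**2)*(-4120) = (-10 - 2*10**2)*(-4120) = (-10 - 2*100)*(-4120) = (-10 - 200)*(-4120) = -210*(-4120) = 865200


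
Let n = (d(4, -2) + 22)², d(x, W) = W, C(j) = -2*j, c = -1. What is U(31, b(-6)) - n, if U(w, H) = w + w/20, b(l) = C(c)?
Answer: -7349/20 ≈ -367.45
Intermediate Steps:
b(l) = 2 (b(l) = -2*(-1) = 2)
U(w, H) = 21*w/20 (U(w, H) = w + w*(1/20) = w + w/20 = 21*w/20)
n = 400 (n = (-2 + 22)² = 20² = 400)
U(31, b(-6)) - n = (21/20)*31 - 1*400 = 651/20 - 400 = -7349/20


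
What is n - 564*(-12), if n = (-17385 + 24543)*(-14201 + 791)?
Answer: -95982012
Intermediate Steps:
n = -95988780 (n = 7158*(-13410) = -95988780)
n - 564*(-12) = -95988780 - 564*(-12) = -95988780 + 6768 = -95982012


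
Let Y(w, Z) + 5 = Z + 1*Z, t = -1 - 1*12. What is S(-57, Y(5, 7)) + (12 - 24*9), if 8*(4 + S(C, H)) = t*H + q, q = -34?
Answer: -1815/8 ≈ -226.88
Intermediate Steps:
t = -13 (t = -1 - 12 = -13)
Y(w, Z) = -5 + 2*Z (Y(w, Z) = -5 + (Z + 1*Z) = -5 + (Z + Z) = -5 + 2*Z)
S(C, H) = -33/4 - 13*H/8 (S(C, H) = -4 + (-13*H - 34)/8 = -4 + (-34 - 13*H)/8 = -4 + (-17/4 - 13*H/8) = -33/4 - 13*H/8)
S(-57, Y(5, 7)) + (12 - 24*9) = (-33/4 - 13*(-5 + 2*7)/8) + (12 - 24*9) = (-33/4 - 13*(-5 + 14)/8) + (12 - 216) = (-33/4 - 13/8*9) - 204 = (-33/4 - 117/8) - 204 = -183/8 - 204 = -1815/8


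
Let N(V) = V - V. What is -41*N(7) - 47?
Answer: -47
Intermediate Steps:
N(V) = 0
-41*N(7) - 47 = -41*0 - 47 = 0 - 47 = -47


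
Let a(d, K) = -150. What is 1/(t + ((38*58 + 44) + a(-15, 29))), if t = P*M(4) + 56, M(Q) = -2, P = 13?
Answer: 1/2128 ≈ 0.00046992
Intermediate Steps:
t = 30 (t = 13*(-2) + 56 = -26 + 56 = 30)
1/(t + ((38*58 + 44) + a(-15, 29))) = 1/(30 + ((38*58 + 44) - 150)) = 1/(30 + ((2204 + 44) - 150)) = 1/(30 + (2248 - 150)) = 1/(30 + 2098) = 1/2128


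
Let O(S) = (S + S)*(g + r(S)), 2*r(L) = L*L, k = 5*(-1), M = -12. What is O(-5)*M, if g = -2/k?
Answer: 1548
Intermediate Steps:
k = -5
r(L) = L**2/2 (r(L) = (L*L)/2 = L**2/2)
g = 2/5 (g = -2/(-5) = -2*(-1/5) = 2/5 ≈ 0.40000)
O(S) = 2*S*(2/5 + S**2/2) (O(S) = (S + S)*(2/5 + S**2/2) = (2*S)*(2/5 + S**2/2) = 2*S*(2/5 + S**2/2))
O(-5)*M = -5*(4/5 + (-5)**2)*(-12) = -5*(4/5 + 25)*(-12) = -5*129/5*(-12) = -129*(-12) = 1548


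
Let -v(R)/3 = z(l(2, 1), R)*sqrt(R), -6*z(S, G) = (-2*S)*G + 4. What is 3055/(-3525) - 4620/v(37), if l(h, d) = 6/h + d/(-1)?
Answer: -13/15 + 385*sqrt(37)/222 ≈ 9.6823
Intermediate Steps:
l(h, d) = -d + 6/h (l(h, d) = 6/h + d*(-1) = 6/h - d = -d + 6/h)
z(S, G) = -2/3 + G*S/3 (z(S, G) = -((-2*S)*G + 4)/6 = -(-2*G*S + 4)/6 = -(4 - 2*G*S)/6 = -2/3 + G*S/3)
v(R) = -3*sqrt(R)*(-2/3 + 2*R/3) (v(R) = -3*(-2/3 + R*(-1*1 + 6/2)/3)*sqrt(R) = -3*(-2/3 + R*(-1 + 6*(1/2))/3)*sqrt(R) = -3*(-2/3 + R*(-1 + 3)/3)*sqrt(R) = -3*(-2/3 + (1/3)*R*2)*sqrt(R) = -3*(-2/3 + 2*R/3)*sqrt(R) = -3*sqrt(R)*(-2/3 + 2*R/3))
3055/(-3525) - 4620/v(37) = 3055/(-3525) - 4620*sqrt(37)/(74*(1 - 1*37)) = 3055*(-1/3525) - 4620*sqrt(37)/(74*(1 - 37)) = -13/15 - 4620*(-sqrt(37)/2664) = -13/15 - (-385)*sqrt(37)/222 = -13/15 + 385*sqrt(37)/222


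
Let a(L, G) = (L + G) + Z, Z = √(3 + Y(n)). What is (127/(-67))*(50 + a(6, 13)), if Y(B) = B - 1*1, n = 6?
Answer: -8763/67 - 254*√2/67 ≈ -136.15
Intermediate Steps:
Y(B) = -1 + B (Y(B) = B - 1 = -1 + B)
Z = 2*√2 (Z = √(3 + (-1 + 6)) = √(3 + 5) = √8 = 2*√2 ≈ 2.8284)
a(L, G) = G + L + 2*√2 (a(L, G) = (L + G) + 2*√2 = (G + L) + 2*√2 = G + L + 2*√2)
(127/(-67))*(50 + a(6, 13)) = (127/(-67))*(50 + (13 + 6 + 2*√2)) = (127*(-1/67))*(50 + (19 + 2*√2)) = -127*(69 + 2*√2)/67 = -8763/67 - 254*√2/67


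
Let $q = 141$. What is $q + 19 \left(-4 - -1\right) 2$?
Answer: $27$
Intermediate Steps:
$q + 19 \left(-4 - -1\right) 2 = 141 + 19 \left(-4 - -1\right) 2 = 141 + 19 \left(-4 + 1\right) 2 = 141 + 19 \left(\left(-3\right) 2\right) = 141 + 19 \left(-6\right) = 141 - 114 = 27$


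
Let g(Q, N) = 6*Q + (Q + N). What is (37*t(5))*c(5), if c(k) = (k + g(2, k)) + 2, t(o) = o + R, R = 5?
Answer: 9620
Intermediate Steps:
t(o) = 5 + o (t(o) = o + 5 = 5 + o)
g(Q, N) = N + 7*Q (g(Q, N) = 6*Q + (N + Q) = N + 7*Q)
c(k) = 16 + 2*k (c(k) = (k + (k + 7*2)) + 2 = (k + (k + 14)) + 2 = (k + (14 + k)) + 2 = (14 + 2*k) + 2 = 16 + 2*k)
(37*t(5))*c(5) = (37*(5 + 5))*(16 + 2*5) = (37*10)*(16 + 10) = 370*26 = 9620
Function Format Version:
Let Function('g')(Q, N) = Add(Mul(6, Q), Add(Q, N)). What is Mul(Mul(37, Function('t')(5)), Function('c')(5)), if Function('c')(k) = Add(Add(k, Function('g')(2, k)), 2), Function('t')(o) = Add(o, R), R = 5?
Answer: 9620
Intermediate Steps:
Function('t')(o) = Add(5, o) (Function('t')(o) = Add(o, 5) = Add(5, o))
Function('g')(Q, N) = Add(N, Mul(7, Q)) (Function('g')(Q, N) = Add(Mul(6, Q), Add(N, Q)) = Add(N, Mul(7, Q)))
Function('c')(k) = Add(16, Mul(2, k)) (Function('c')(k) = Add(Add(k, Add(k, Mul(7, 2))), 2) = Add(Add(k, Add(k, 14)), 2) = Add(Add(k, Add(14, k)), 2) = Add(Add(14, Mul(2, k)), 2) = Add(16, Mul(2, k)))
Mul(Mul(37, Function('t')(5)), Function('c')(5)) = Mul(Mul(37, Add(5, 5)), Add(16, Mul(2, 5))) = Mul(Mul(37, 10), Add(16, 10)) = Mul(370, 26) = 9620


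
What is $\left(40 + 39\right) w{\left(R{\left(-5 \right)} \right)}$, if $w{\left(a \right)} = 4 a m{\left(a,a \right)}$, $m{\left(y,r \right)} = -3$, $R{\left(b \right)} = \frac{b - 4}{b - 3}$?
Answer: $- \frac{2133}{2} \approx -1066.5$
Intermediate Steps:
$R{\left(b \right)} = \frac{-4 + b}{-3 + b}$
$w{\left(a \right)} = - 12 a$ ($w{\left(a \right)} = 4 a \left(-3\right) = - 12 a$)
$\left(40 + 39\right) w{\left(R{\left(-5 \right)} \right)} = \left(40 + 39\right) \left(- 12 \frac{-4 - 5}{-3 - 5}\right) = 79 \left(- 12 \frac{1}{-8} \left(-9\right)\right) = 79 \left(- 12 \left(\left(- \frac{1}{8}\right) \left(-9\right)\right)\right) = 79 \left(\left(-12\right) \frac{9}{8}\right) = 79 \left(- \frac{27}{2}\right) = - \frac{2133}{2}$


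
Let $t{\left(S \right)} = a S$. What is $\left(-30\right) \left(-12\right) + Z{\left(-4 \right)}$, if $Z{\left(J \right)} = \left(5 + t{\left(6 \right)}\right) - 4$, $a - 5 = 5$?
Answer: $421$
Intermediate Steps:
$a = 10$ ($a = 5 + 5 = 10$)
$t{\left(S \right)} = 10 S$
$Z{\left(J \right)} = 61$ ($Z{\left(J \right)} = \left(5 + 10 \cdot 6\right) - 4 = \left(5 + 60\right) - 4 = 65 - 4 = 61$)
$\left(-30\right) \left(-12\right) + Z{\left(-4 \right)} = \left(-30\right) \left(-12\right) + 61 = 360 + 61 = 421$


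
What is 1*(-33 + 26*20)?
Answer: 487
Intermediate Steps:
1*(-33 + 26*20) = 1*(-33 + 520) = 1*487 = 487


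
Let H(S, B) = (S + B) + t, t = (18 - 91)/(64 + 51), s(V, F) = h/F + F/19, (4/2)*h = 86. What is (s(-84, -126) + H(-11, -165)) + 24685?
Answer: 6745478333/275310 ≈ 24501.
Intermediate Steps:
h = 43 (h = (1/2)*86 = 43)
s(V, F) = 43/F + F/19
t = -73/115 ≈ -0.63478
H(S, B) = -73/115 + B + S (H(S, B) = (S + B) - 73/115 = (B + S) - 73/115 = -73/115 + B + S)
(s(-84, -126) + H(-11, -165)) + 24685 = ((43/(-126) + (1/19)*(-126)) + (-73/115 - 165 - 11)) + 24685 = ((43*(-1/126) - 126/19) - 20313/115) + 24685 = ((-43/126 - 126/19) - 20313/115) + 24685 = (-16693/2394 - 20313/115) + 24685 = -50549017/275310 + 24685 = 6745478333/275310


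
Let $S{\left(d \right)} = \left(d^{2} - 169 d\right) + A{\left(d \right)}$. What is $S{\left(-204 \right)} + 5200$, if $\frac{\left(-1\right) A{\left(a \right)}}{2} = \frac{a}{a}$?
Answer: $81290$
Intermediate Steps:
$A{\left(a \right)} = -2$ ($A{\left(a \right)} = - 2 \frac{a}{a} = \left(-2\right) 1 = -2$)
$S{\left(d \right)} = -2 + d^{2} - 169 d$ ($S{\left(d \right)} = \left(d^{2} - 169 d\right) - 2 = -2 + d^{2} - 169 d$)
$S{\left(-204 \right)} + 5200 = \left(-2 + \left(-204\right)^{2} - -34476\right) + 5200 = \left(-2 + 41616 + 34476\right) + 5200 = 76090 + 5200 = 81290$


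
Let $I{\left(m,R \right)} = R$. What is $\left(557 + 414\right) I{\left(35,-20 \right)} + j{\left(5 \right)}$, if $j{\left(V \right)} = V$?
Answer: $-19415$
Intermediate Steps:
$\left(557 + 414\right) I{\left(35,-20 \right)} + j{\left(5 \right)} = \left(557 + 414\right) \left(-20\right) + 5 = 971 \left(-20\right) + 5 = -19420 + 5 = -19415$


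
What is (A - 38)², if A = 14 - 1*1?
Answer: 625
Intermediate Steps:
A = 13 (A = 14 - 1 = 13)
(A - 38)² = (13 - 38)² = (-25)² = 625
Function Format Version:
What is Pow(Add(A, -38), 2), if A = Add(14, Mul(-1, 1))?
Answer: 625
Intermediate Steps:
A = 13 (A = Add(14, -1) = 13)
Pow(Add(A, -38), 2) = Pow(Add(13, -38), 2) = Pow(-25, 2) = 625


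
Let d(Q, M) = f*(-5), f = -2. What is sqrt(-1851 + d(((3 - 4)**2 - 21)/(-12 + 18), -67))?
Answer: I*sqrt(1841) ≈ 42.907*I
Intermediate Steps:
d(Q, M) = 10 (d(Q, M) = -2*(-5) = 10)
sqrt(-1851 + d(((3 - 4)**2 - 21)/(-12 + 18), -67)) = sqrt(-1851 + 10) = sqrt(-1841) = I*sqrt(1841)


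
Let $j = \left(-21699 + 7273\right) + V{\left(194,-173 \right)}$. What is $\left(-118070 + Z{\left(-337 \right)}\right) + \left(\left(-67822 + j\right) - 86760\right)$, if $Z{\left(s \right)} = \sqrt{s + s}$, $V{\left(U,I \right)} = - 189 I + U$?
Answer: $-254187 + i \sqrt{674} \approx -2.5419 \cdot 10^{5} + 25.962 i$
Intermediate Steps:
$V{\left(U,I \right)} = U - 189 I$
$j = 18465$ ($j = \left(-21699 + 7273\right) + \left(194 - -32697\right) = -14426 + \left(194 + 32697\right) = -14426 + 32891 = 18465$)
$Z{\left(s \right)} = \sqrt{2} \sqrt{s}$ ($Z{\left(s \right)} = \sqrt{2 s} = \sqrt{2} \sqrt{s}$)
$\left(-118070 + Z{\left(-337 \right)}\right) + \left(\left(-67822 + j\right) - 86760\right) = \left(-118070 + \sqrt{2} \sqrt{-337}\right) + \left(\left(-67822 + 18465\right) - 86760\right) = \left(-118070 + \sqrt{2} i \sqrt{337}\right) - 136117 = \left(-118070 + i \sqrt{674}\right) - 136117 = -254187 + i \sqrt{674}$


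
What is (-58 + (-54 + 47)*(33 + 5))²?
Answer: 104976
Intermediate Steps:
(-58 + (-54 + 47)*(33 + 5))² = (-58 - 7*38)² = (-58 - 266)² = (-324)² = 104976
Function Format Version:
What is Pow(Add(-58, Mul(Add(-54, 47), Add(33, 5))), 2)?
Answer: 104976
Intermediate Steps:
Pow(Add(-58, Mul(Add(-54, 47), Add(33, 5))), 2) = Pow(Add(-58, Mul(-7, 38)), 2) = Pow(Add(-58, -266), 2) = Pow(-324, 2) = 104976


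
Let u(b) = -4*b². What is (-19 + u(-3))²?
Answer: 3025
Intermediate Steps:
(-19 + u(-3))² = (-19 - 4*(-3)²)² = (-19 - 4*9)² = (-19 - 36)² = (-55)² = 3025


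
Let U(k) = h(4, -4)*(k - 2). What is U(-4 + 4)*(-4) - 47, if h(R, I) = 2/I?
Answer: -51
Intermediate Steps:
U(k) = 1 - k/2 (U(k) = (2/(-4))*(k - 2) = (2*(-¼))*(-2 + k) = -(-2 + k)/2 = 1 - k/2)
U(-4 + 4)*(-4) - 47 = (1 - (-4 + 4)/2)*(-4) - 47 = (1 - ½*0)*(-4) - 47 = (1 + 0)*(-4) - 47 = 1*(-4) - 47 = -4 - 47 = -51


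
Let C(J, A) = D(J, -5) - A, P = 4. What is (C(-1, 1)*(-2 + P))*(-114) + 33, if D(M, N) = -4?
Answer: 1173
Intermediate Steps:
C(J, A) = -4 - A
(C(-1, 1)*(-2 + P))*(-114) + 33 = ((-4 - 1*1)*(-2 + 4))*(-114) + 33 = ((-4 - 1)*2)*(-114) + 33 = -5*2*(-114) + 33 = -10*(-114) + 33 = 1140 + 33 = 1173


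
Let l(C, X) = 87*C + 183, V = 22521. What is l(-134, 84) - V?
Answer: -33996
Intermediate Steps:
l(C, X) = 183 + 87*C
l(-134, 84) - V = (183 + 87*(-134)) - 1*22521 = (183 - 11658) - 22521 = -11475 - 22521 = -33996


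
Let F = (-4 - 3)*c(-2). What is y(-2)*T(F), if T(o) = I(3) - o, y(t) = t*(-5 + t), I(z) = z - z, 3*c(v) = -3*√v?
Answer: -98*I*√2 ≈ -138.59*I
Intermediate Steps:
c(v) = -√v (c(v) = (-3*√v)/3 = -√v)
I(z) = 0
F = 7*I*√2 (F = (-4 - 3)*(-√(-2)) = -(-7)*I*√2 = 7*I*√2 ≈ 9.8995*I)
T(o) = -o (T(o) = 0 - o = -o)
y(-2)*T(F) = (-2*(-5 - 2))*(-7*I*√2) = (-2*(-7))*(-7*I*√2) = 14*(-7*I*√2) = -98*I*√2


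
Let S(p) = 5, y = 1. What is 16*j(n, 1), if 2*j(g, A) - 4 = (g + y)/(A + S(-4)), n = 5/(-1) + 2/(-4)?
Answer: 26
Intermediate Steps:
n = -11/2 (n = 5*(-1) + 2*(-¼) = -5 - ½ = -11/2 ≈ -5.5000)
j(g, A) = 2 + (1 + g)/(2*(5 + A)) (j(g, A) = 2 + ((g + 1)/(A + 5))/2 = 2 + ((1 + g)/(5 + A))/2 = 2 + (1 + g)/(2*(5 + A)))
16*j(n, 1) = 16*((21 - 11/2 + 4*1)/(2*(5 + 1))) = 16*((½)*(21 - 11/2 + 4)/6) = 16*((½)*(⅙)*(39/2)) = 16*(13/8) = 26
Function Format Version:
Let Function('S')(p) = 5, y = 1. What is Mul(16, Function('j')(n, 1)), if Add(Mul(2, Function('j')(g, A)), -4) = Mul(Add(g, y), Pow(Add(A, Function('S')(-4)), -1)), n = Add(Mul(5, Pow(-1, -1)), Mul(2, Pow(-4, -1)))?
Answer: 26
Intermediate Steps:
n = Rational(-11, 2) (n = Add(Mul(5, -1), Mul(2, Rational(-1, 4))) = Add(-5, Rational(-1, 2)) = Rational(-11, 2) ≈ -5.5000)
Function('j')(g, A) = Add(2, Mul(Rational(1, 2), Pow(Add(5, A), -1), Add(1, g))) (Function('j')(g, A) = Add(2, Mul(Rational(1, 2), Mul(Add(g, 1), Pow(Add(A, 5), -1)))) = Add(2, Mul(Rational(1, 2), Mul(Add(1, g), Pow(Add(5, A), -1)))) = Add(2, Mul(Rational(1, 2), Mul(Pow(Add(5, A), -1), Add(1, g)))) = Add(2, Mul(Rational(1, 2), Pow(Add(5, A), -1), Add(1, g))))
Mul(16, Function('j')(n, 1)) = Mul(16, Mul(Rational(1, 2), Pow(Add(5, 1), -1), Add(21, Rational(-11, 2), Mul(4, 1)))) = Mul(16, Mul(Rational(1, 2), Pow(6, -1), Add(21, Rational(-11, 2), 4))) = Mul(16, Mul(Rational(1, 2), Rational(1, 6), Rational(39, 2))) = Mul(16, Rational(13, 8)) = 26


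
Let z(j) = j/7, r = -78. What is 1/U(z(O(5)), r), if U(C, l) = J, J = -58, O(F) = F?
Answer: -1/58 ≈ -0.017241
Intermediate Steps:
z(j) = j/7 (z(j) = j*(1/7) = j/7)
U(C, l) = -58
1/U(z(O(5)), r) = 1/(-58) = -1/58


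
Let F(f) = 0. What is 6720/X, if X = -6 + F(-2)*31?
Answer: -1120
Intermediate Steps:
X = -6 (X = -6 + 0*31 = -6 + 0 = -6)
6720/X = 6720/(-6) = 6720*(-⅙) = -1120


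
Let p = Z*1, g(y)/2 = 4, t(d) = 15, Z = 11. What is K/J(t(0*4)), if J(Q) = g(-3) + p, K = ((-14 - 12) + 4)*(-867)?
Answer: 19074/19 ≈ 1003.9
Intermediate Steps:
g(y) = 8 (g(y) = 2*4 = 8)
p = 11 (p = 11*1 = 11)
K = 19074 (K = (-26 + 4)*(-867) = -22*(-867) = 19074)
J(Q) = 19 (J(Q) = 8 + 11 = 19)
K/J(t(0*4)) = 19074/19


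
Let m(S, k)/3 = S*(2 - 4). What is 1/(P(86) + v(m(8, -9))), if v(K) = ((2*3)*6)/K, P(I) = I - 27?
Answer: 4/233 ≈ 0.017167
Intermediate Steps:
P(I) = -27 + I
m(S, k) = -6*S (m(S, k) = 3*(S*(2 - 4)) = 3*(S*(-2)) = 3*(-2*S) = -6*S)
v(K) = 36/K (v(K) = (6*6)/K = 36/K)
1/(P(86) + v(m(8, -9))) = 1/((-27 + 86) + 36/((-6*8))) = 1/(59 + 36/(-48)) = 1/(59 + 36*(-1/48)) = 1/(59 - 3/4) = 1/(233/4) = 4/233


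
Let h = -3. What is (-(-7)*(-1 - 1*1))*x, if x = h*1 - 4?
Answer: 98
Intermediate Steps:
x = -7 (x = -3*1 - 4 = -3 - 4 = -7)
(-(-7)*(-1 - 1*1))*x = -(-7)*(-1 - 1*1)*(-7) = -(-7)*(-1 - 1)*(-7) = -(-7)*(-2)*(-7) = -7*2*(-7) = -14*(-7) = 98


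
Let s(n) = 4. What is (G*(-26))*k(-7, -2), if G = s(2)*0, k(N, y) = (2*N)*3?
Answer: 0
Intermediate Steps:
k(N, y) = 6*N
G = 0 (G = 4*0 = 0)
(G*(-26))*k(-7, -2) = (0*(-26))*(6*(-7)) = 0*(-42) = 0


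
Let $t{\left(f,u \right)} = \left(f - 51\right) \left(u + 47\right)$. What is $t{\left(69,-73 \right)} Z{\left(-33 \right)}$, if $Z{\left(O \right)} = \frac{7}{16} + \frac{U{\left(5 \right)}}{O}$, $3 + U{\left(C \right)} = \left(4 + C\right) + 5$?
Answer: $- \frac{195}{4} \approx -48.75$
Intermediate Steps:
$U{\left(C \right)} = 6 + C$ ($U{\left(C \right)} = -3 + \left(\left(4 + C\right) + 5\right) = -3 + \left(9 + C\right) = 6 + C$)
$t{\left(f,u \right)} = \left(-51 + f\right) \left(47 + u\right)$
$Z{\left(O \right)} = \frac{7}{16} + \frac{11}{O}$ ($Z{\left(O \right)} = \frac{7}{16} + \frac{6 + 5}{O} = 7 \cdot \frac{1}{16} + \frac{11}{O} = \frac{7}{16} + \frac{11}{O}$)
$t{\left(69,-73 \right)} Z{\left(-33 \right)} = \left(-2397 - -3723 + 47 \cdot 69 + 69 \left(-73\right)\right) \left(\frac{7}{16} + \frac{11}{-33}\right) = \left(-2397 + 3723 + 3243 - 5037\right) \left(\frac{7}{16} + 11 \left(- \frac{1}{33}\right)\right) = - 468 \left(\frac{7}{16} - \frac{1}{3}\right) = \left(-468\right) \frac{5}{48} = - \frac{195}{4}$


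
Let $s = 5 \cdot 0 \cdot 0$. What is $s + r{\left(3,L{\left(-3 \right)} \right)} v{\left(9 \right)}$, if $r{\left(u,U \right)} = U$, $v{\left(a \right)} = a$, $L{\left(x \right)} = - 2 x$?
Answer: $54$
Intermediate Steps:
$s = 0$ ($s = 0 \cdot 0 = 0$)
$s + r{\left(3,L{\left(-3 \right)} \right)} v{\left(9 \right)} = 0 + \left(-2\right) \left(-3\right) 9 = 0 + 6 \cdot 9 = 0 + 54 = 54$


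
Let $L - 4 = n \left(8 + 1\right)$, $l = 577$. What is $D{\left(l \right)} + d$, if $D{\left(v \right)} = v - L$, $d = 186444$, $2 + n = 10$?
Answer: $186945$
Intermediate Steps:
$n = 8$ ($n = -2 + 10 = 8$)
$L = 76$ ($L = 4 + 8 \left(8 + 1\right) = 4 + 8 \cdot 9 = 4 + 72 = 76$)
$D{\left(v \right)} = -76 + v$ ($D{\left(v \right)} = v - 76 = -76 + v$)
$D{\left(l \right)} + d = \left(-76 + 577\right) + 186444 = 501 + 186444 = 186945$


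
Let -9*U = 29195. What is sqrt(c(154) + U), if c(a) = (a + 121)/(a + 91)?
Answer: 2*I*sqrt(357515)/21 ≈ 56.945*I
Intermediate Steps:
U = -29195/9 (U = -1/9*29195 = -29195/9 ≈ -3243.9)
c(a) = (121 + a)/(91 + a)
sqrt(c(154) + U) = sqrt((121 + 154)/(91 + 154) - 29195/9) = sqrt(275/245 - 29195/9) = sqrt((1/245)*275 - 29195/9) = sqrt(55/49 - 29195/9) = sqrt(-1430060/441) = 2*I*sqrt(357515)/21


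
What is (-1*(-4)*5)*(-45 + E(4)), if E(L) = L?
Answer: -820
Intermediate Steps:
(-1*(-4)*5)*(-45 + E(4)) = (-1*(-4)*5)*(-45 + 4) = (4*5)*(-41) = 20*(-41) = -820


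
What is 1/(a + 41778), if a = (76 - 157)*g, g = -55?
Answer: 1/46233 ≈ 2.1630e-5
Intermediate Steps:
a = 4455 (a = (76 - 157)*(-55) = -81*(-55) = 4455)
1/(a + 41778) = 1/(4455 + 41778) = 1/46233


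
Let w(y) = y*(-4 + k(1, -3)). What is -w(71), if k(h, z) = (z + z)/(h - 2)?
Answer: -142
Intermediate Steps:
k(h, z) = 2*z/(-2 + h) (k(h, z) = (2*z)/(-2 + h) = 2*z/(-2 + h))
w(y) = 2*y (w(y) = y*(-4 + 2*(-3)/(-2 + 1)) = y*(-4 + 2*(-3)/(-1)) = y*(-4 + 2*(-3)*(-1)) = y*(-4 + 6) = y*2 = 2*y)
-w(71) = -2*71 = -1*142 = -142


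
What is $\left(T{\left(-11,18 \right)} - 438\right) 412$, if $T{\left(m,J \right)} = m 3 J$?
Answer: $-425184$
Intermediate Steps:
$T{\left(m,J \right)} = 3 J m$ ($T{\left(m,J \right)} = 3 m J = 3 J m$)
$\left(T{\left(-11,18 \right)} - 438\right) 412 = \left(3 \cdot 18 \left(-11\right) - 438\right) 412 = \left(-594 - 438\right) 412 = \left(-1032\right) 412 = -425184$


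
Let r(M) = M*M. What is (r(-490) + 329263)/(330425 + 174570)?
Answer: 569363/504995 ≈ 1.1275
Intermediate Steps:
r(M) = M²
(r(-490) + 329263)/(330425 + 174570) = ((-490)² + 329263)/(330425 + 174570) = (240100 + 329263)/504995 = 569363*(1/504995) = 569363/504995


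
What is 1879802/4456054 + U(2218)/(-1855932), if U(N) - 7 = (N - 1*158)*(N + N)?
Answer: -18615690463777/4135066606164 ≈ -4.5019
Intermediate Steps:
U(N) = 7 + 2*N*(-158 + N) (U(N) = 7 + (N - 1*158)*(N + N) = 7 + (N - 158)*(2*N) = 7 + (-158 + N)*(2*N) = 7 + 2*N*(-158 + N))
1879802/4456054 + U(2218)/(-1855932) = 1879802/4456054 + (7 - 316*2218 + 2*2218**2)/(-1855932) = 1879802*(1/4456054) + (7 - 700888 + 2*4919524)*(-1/1855932) = 939901/2228027 + (7 - 700888 + 9839048)*(-1/1855932) = 939901/2228027 + 9138167*(-1/1855932) = 939901/2228027 - 9138167/1855932 = -18615690463777/4135066606164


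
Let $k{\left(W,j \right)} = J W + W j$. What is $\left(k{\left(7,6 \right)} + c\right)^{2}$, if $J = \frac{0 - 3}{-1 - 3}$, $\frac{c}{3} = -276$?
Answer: $\frac{9753129}{16} \approx 6.0957 \cdot 10^{5}$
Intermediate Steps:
$c = -828$ ($c = 3 \left(-276\right) = -828$)
$J = \frac{3}{4}$ ($J = - \frac{3}{-4} = \left(-3\right) \left(- \frac{1}{4}\right) = \frac{3}{4} \approx 0.75$)
$k{\left(W,j \right)} = \frac{3 W}{4} + W j$
$\left(k{\left(7,6 \right)} + c\right)^{2} = \left(\frac{1}{4} \cdot 7 \left(3 + 4 \cdot 6\right) - 828\right)^{2} = \left(\frac{1}{4} \cdot 7 \left(3 + 24\right) - 828\right)^{2} = \left(\frac{1}{4} \cdot 7 \cdot 27 - 828\right)^{2} = \left(\frac{189}{4} - 828\right)^{2} = \left(- \frac{3123}{4}\right)^{2} = \frac{9753129}{16}$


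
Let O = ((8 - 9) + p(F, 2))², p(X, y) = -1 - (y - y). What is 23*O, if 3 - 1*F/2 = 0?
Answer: 92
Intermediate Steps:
F = 6 (F = 6 - 2*0 = 6 + 0 = 6)
p(X, y) = -1 (p(X, y) = -1 - 1*0 = -1 + 0 = -1)
O = 4 (O = ((8 - 9) - 1)² = (-1 - 1)² = (-2)² = 4)
23*O = 23*4 = 92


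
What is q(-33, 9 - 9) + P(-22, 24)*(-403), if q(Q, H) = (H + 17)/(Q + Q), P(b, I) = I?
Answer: -638369/66 ≈ -9672.3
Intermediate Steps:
q(Q, H) = (17 + H)/(2*Q) (q(Q, H) = (17 + H)/((2*Q)) = (17 + H)*(1/(2*Q)) = (17 + H)/(2*Q))
q(-33, 9 - 9) + P(-22, 24)*(-403) = (½)*(17 + (9 - 9))/(-33) + 24*(-403) = (½)*(-1/33)*(17 + 0) - 9672 = (½)*(-1/33)*17 - 9672 = -17/66 - 9672 = -638369/66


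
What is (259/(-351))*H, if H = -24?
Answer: 2072/117 ≈ 17.709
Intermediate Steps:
(259/(-351))*H = (259/(-351))*(-24) = (259*(-1/351))*(-24) = -259/351*(-24) = 2072/117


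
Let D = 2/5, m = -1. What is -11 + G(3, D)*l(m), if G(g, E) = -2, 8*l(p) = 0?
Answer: -11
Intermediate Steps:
D = ⅖ (D = 2*(⅕) = ⅖ ≈ 0.40000)
l(p) = 0 (l(p) = (⅛)*0 = 0)
-11 + G(3, D)*l(m) = -11 - 2*0 = -11 + 0 = -11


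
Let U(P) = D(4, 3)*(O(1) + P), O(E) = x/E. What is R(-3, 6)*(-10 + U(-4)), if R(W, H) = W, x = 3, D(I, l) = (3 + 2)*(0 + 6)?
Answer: 120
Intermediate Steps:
D(I, l) = 30 (D(I, l) = 5*6 = 30)
O(E) = 3/E
U(P) = 90 + 30*P (U(P) = 30*(3/1 + P) = 30*(3*1 + P) = 30*(3 + P) = 90 + 30*P)
R(-3, 6)*(-10 + U(-4)) = -3*(-10 + (90 + 30*(-4))) = -3*(-10 + (90 - 120)) = -3*(-10 - 30) = -3*(-40) = 120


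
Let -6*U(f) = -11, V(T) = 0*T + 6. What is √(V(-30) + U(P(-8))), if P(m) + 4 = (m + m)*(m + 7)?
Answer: √282/6 ≈ 2.7988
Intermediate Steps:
V(T) = 6 (V(T) = 0 + 6 = 6)
P(m) = -4 + 2*m*(7 + m) (P(m) = -4 + (m + m)*(m + 7) = -4 + (2*m)*(7 + m) = -4 + 2*m*(7 + m))
U(f) = 11/6 (U(f) = -⅙*(-11) = 11/6)
√(V(-30) + U(P(-8))) = √(6 + 11/6) = √(47/6) = √282/6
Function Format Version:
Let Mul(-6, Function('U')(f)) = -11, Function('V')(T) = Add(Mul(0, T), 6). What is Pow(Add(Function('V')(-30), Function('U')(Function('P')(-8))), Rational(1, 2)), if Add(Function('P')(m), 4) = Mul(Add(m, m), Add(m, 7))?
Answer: Mul(Rational(1, 6), Pow(282, Rational(1, 2))) ≈ 2.7988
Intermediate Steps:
Function('V')(T) = 6 (Function('V')(T) = Add(0, 6) = 6)
Function('P')(m) = Add(-4, Mul(2, m, Add(7, m))) (Function('P')(m) = Add(-4, Mul(Add(m, m), Add(m, 7))) = Add(-4, Mul(Mul(2, m), Add(7, m))) = Add(-4, Mul(2, m, Add(7, m))))
Function('U')(f) = Rational(11, 6) (Function('U')(f) = Mul(Rational(-1, 6), -11) = Rational(11, 6))
Pow(Add(Function('V')(-30), Function('U')(Function('P')(-8))), Rational(1, 2)) = Pow(Add(6, Rational(11, 6)), Rational(1, 2)) = Pow(Rational(47, 6), Rational(1, 2)) = Mul(Rational(1, 6), Pow(282, Rational(1, 2)))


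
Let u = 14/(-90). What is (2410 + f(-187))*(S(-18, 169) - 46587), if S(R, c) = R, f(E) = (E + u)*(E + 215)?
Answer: 395726162/3 ≈ 1.3191e+8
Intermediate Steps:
u = -7/45 (u = 14*(-1/90) = -7/45 ≈ -0.15556)
f(E) = (215 + E)*(-7/45 + E) (f(E) = (E - 7/45)*(E + 215) = (-7/45 + E)*(215 + E) = (215 + E)*(-7/45 + E))
(2410 + f(-187))*(S(-18, 169) - 46587) = (2410 + (-301/9 + (-187)² + (9668/45)*(-187)))*(-18 - 46587) = (2410 + (-301/9 + 34969 - 1807916/45))*(-46605) = (2410 - 235816/45)*(-46605) = -127366/45*(-46605) = 395726162/3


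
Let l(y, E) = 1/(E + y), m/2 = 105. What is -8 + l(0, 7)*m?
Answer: 22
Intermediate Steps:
m = 210 (m = 2*105 = 210)
-8 + l(0, 7)*m = -8 + 210/(7 + 0) = -8 + 210/7 = -8 + (⅐)*210 = -8 + 30 = 22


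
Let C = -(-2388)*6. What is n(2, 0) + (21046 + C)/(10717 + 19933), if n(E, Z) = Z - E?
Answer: -12963/15325 ≈ -0.84587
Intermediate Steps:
C = 14328 (C = -597*(-24) = 14328)
n(2, 0) + (21046 + C)/(10717 + 19933) = (0 - 1*2) + (21046 + 14328)/(10717 + 19933) = (0 - 2) + 35374/30650 = -2 + 35374*(1/30650) = -2 + 17687/15325 = -12963/15325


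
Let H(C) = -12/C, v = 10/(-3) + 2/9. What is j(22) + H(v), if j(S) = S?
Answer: 181/7 ≈ 25.857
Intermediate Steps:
v = -28/9 (v = 10*(-⅓) + 2*(⅑) = -10/3 + 2/9 = -28/9 ≈ -3.1111)
j(22) + H(v) = 22 - 12/(-28/9) = 22 - 12*(-9/28) = 22 + 27/7 = 181/7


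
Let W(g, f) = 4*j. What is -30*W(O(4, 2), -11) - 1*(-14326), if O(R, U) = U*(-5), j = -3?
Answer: 14686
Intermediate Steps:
O(R, U) = -5*U
W(g, f) = -12 (W(g, f) = 4*(-3) = -12)
-30*W(O(4, 2), -11) - 1*(-14326) = -30*(-12) - 1*(-14326) = 360 + 14326 = 14686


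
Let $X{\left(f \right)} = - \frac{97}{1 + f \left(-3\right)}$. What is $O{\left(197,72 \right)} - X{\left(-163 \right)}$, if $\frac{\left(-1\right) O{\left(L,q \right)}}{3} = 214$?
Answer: $- \frac{314483}{490} \approx -641.8$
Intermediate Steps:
$O{\left(L,q \right)} = -642$ ($O{\left(L,q \right)} = \left(-3\right) 214 = -642$)
$X{\left(f \right)} = - \frac{97}{1 - 3 f}$
$O{\left(197,72 \right)} - X{\left(-163 \right)} = -642 - \frac{97}{-1 + 3 \left(-163\right)} = -642 - \frac{97}{-1 - 489} = -642 - \frac{97}{-490} = -642 - 97 \left(- \frac{1}{490}\right) = -642 - - \frac{97}{490} = -642 + \frac{97}{490} = - \frac{314483}{490}$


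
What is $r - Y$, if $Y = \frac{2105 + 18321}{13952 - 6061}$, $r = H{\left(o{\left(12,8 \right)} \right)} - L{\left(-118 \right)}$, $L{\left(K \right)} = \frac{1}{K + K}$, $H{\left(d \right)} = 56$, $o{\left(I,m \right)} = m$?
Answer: $\frac{99474811}{1862276} \approx 53.416$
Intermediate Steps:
$L{\left(K \right)} = \frac{1}{2 K}$
$r = \frac{13217}{236}$ ($r = 56 - \frac{1}{2 \left(-118\right)} = 56 - \frac{1}{2} \left(- \frac{1}{118}\right) = 56 - - \frac{1}{236} = 56 + \frac{1}{236} = \frac{13217}{236} \approx 56.004$)
$Y = \frac{20426}{7891} \approx 2.5885$
$r - Y = \frac{13217}{236} - \frac{20426}{7891} = \frac{99474811}{1862276}$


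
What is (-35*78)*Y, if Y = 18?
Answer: -49140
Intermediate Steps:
(-35*78)*Y = -35*78*18 = -2730*18 = -49140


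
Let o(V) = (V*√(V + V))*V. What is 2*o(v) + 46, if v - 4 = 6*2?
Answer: 46 + 2048*√2 ≈ 2942.3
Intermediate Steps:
v = 16 (v = 4 + 6*2 = 4 + 12 = 16)
o(V) = √2*V^(5/2) (o(V) = (V*√(2*V))*V = (V*(√2*√V))*V = (√2*V^(3/2))*V = √2*V^(5/2))
2*o(v) + 46 = 2*(√2*16^(5/2)) + 46 = 2*(√2*1024) + 46 = 2*(1024*√2) + 46 = 2048*√2 + 46 = 46 + 2048*√2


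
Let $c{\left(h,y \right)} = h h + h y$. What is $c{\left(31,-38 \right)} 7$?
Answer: $-1519$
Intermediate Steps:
$c{\left(h,y \right)} = h^{2} + h y$
$c{\left(31,-38 \right)} 7 = 31 \left(31 - 38\right) 7 = 31 \left(-7\right) 7 = \left(-217\right) 7 = -1519$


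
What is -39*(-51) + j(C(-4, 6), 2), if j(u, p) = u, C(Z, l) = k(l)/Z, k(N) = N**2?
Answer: 1980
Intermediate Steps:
C(Z, l) = l**2/Z
-39*(-51) + j(C(-4, 6), 2) = -39*(-51) + 6**2/(-4) = 1989 - 1/4*36 = 1989 - 9 = 1980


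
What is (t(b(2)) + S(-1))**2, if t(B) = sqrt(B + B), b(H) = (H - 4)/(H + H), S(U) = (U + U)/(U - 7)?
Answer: -15/16 + I/2 ≈ -0.9375 + 0.5*I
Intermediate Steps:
S(U) = 2*U/(-7 + U) (S(U) = (2*U)/(-7 + U) = 2*U/(-7 + U))
b(H) = (-4 + H)/(2*H) (b(H) = (-4 + H)/((2*H)) = (-4 + H)*(1/(2*H)) = (-4 + H)/(2*H))
t(B) = sqrt(2)*sqrt(B) (t(B) = sqrt(2*B) = sqrt(2)*sqrt(B))
(t(b(2)) + S(-1))**2 = (sqrt(2)*sqrt((1/2)*(-4 + 2)/2) + 2*(-1)/(-7 - 1))**2 = (sqrt(2)*sqrt((1/2)*(1/2)*(-2)) + 2*(-1)/(-8))**2 = (sqrt(2)*sqrt(-1/2) + 2*(-1)*(-1/8))**2 = (sqrt(2)*(I*sqrt(2)/2) + 1/4)**2 = (I + 1/4)**2 = (1/4 + I)**2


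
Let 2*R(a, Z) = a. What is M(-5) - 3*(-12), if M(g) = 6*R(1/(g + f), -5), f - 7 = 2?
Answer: 147/4 ≈ 36.750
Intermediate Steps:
f = 9 (f = 7 + 2 = 9)
R(a, Z) = a/2
M(g) = 3/(9 + g) (M(g) = 6*(1/(2*(g + 9))) = 6*(1/(2*(9 + g))) = 3/(9 + g))
M(-5) - 3*(-12) = 3/(9 - 5) - 3*(-12) = 3/4 + 36 = 147/4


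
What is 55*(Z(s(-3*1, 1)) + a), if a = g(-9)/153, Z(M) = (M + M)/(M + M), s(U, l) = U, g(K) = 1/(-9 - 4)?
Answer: 109340/1989 ≈ 54.972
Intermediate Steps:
g(K) = -1/13 (g(K) = 1/(-13) = -1/13)
Z(M) = 1 (Z(M) = (2*M)/((2*M)) = (2*M)*(1/(2*M)) = 1)
a = -1/1989 (a = -1/13/153 = -1/13*1/153 = -1/1989 ≈ -0.00050277)
55*(Z(s(-3*1, 1)) + a) = 55*(1 - 1/1989) = 55*(1988/1989) = 109340/1989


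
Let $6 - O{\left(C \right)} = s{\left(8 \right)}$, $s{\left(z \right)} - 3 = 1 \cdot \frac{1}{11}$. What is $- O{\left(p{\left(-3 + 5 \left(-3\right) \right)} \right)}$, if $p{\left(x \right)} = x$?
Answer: $- \frac{32}{11} \approx -2.9091$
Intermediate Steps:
$s{\left(z \right)} = \frac{34}{11}$ ($s{\left(z \right)} = 3 + 1 \cdot \frac{1}{11} = 3 + \frac{1}{11} = \frac{34}{11}$)
$O{\left(C \right)} = \frac{32}{11}$ ($O{\left(C \right)} = 6 - \frac{34}{11} = \frac{32}{11}$)
$- O{\left(p{\left(-3 + 5 \left(-3\right) \right)} \right)} = \left(-1\right) \frac{32}{11} = - \frac{32}{11}$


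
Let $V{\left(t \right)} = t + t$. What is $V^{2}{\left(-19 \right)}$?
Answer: $1444$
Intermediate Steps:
$V{\left(t \right)} = 2 t$
$V^{2}{\left(-19 \right)} = \left(2 \left(-19\right)\right)^{2} = \left(-38\right)^{2} = 1444$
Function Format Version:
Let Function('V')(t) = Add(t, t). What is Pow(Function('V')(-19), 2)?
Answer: 1444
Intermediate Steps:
Function('V')(t) = Mul(2, t)
Pow(Function('V')(-19), 2) = Pow(Mul(2, -19), 2) = Pow(-38, 2) = 1444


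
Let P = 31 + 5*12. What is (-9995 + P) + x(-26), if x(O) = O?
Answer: -9930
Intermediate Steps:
P = 91 (P = 31 + 60 = 91)
(-9995 + P) + x(-26) = (-9995 + 91) - 26 = -9904 - 26 = -9930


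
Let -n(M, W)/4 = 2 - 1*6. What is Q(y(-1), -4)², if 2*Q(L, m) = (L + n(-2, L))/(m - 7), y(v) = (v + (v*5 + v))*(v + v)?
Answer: 225/121 ≈ 1.8595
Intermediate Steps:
n(M, W) = 16 (n(M, W) = -4*(2 - 1*6) = -4*(2 - 6) = -4*(-4) = 16)
y(v) = 14*v² (y(v) = (v + (5*v + v))*(2*v) = (v + 6*v)*(2*v) = (7*v)*(2*v) = 14*v²)
Q(L, m) = (16 + L)/(2*(-7 + m)) (Q(L, m) = ((L + 16)/(m - 7))/2 = ((16 + L)/(-7 + m))/2 = (16 + L)/(2*(-7 + m)))
Q(y(-1), -4)² = ((16 + 14*(-1)²)/(2*(-7 - 4)))² = ((½)*(16 + 14*1)/(-11))² = ((½)*(-1/11)*(16 + 14))² = ((½)*(-1/11)*30)² = (-15/11)² = 225/121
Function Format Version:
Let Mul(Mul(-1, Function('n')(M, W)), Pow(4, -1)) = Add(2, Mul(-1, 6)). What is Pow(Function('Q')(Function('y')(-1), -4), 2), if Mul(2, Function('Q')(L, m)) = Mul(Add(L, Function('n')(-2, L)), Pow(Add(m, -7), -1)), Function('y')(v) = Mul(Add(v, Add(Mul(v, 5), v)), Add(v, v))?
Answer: Rational(225, 121) ≈ 1.8595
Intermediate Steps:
Function('n')(M, W) = 16 (Function('n')(M, W) = Mul(-4, Add(2, Mul(-1, 6))) = Mul(-4, Add(2, -6)) = Mul(-4, -4) = 16)
Function('y')(v) = Mul(14, Pow(v, 2)) (Function('y')(v) = Mul(Add(v, Add(Mul(5, v), v)), Mul(2, v)) = Mul(Add(v, Mul(6, v)), Mul(2, v)) = Mul(Mul(7, v), Mul(2, v)) = Mul(14, Pow(v, 2)))
Function('Q')(L, m) = Mul(Rational(1, 2), Pow(Add(-7, m), -1), Add(16, L)) (Function('Q')(L, m) = Mul(Rational(1, 2), Mul(Add(L, 16), Pow(Add(m, -7), -1))) = Mul(Rational(1, 2), Mul(Add(16, L), Pow(Add(-7, m), -1))) = Mul(Rational(1, 2), Mul(Pow(Add(-7, m), -1), Add(16, L))) = Mul(Rational(1, 2), Pow(Add(-7, m), -1), Add(16, L)))
Pow(Function('Q')(Function('y')(-1), -4), 2) = Pow(Mul(Rational(1, 2), Pow(Add(-7, -4), -1), Add(16, Mul(14, Pow(-1, 2)))), 2) = Pow(Mul(Rational(1, 2), Pow(-11, -1), Add(16, Mul(14, 1))), 2) = Pow(Mul(Rational(1, 2), Rational(-1, 11), Add(16, 14)), 2) = Pow(Mul(Rational(1, 2), Rational(-1, 11), 30), 2) = Pow(Rational(-15, 11), 2) = Rational(225, 121)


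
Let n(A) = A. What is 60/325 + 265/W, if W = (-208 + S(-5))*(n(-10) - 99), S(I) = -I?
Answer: 282749/1438255 ≈ 0.19659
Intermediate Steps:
W = 22127 (W = (-208 - 1*(-5))*(-10 - 99) = (-208 + 5)*(-109) = -203*(-109) = 22127)
60/325 + 265/W = 60/325 + 265/22127 = 60*(1/325) + 265*(1/22127) = 12/65 + 265/22127 = 282749/1438255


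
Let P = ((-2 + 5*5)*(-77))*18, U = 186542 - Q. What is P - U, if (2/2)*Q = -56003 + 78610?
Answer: -195813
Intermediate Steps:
Q = 22607 (Q = -56003 + 78610 = 22607)
U = 163935 (U = 186542 - 1*22607 = 186542 - 22607 = 163935)
P = -31878 (P = ((-2 + 25)*(-77))*18 = (23*(-77))*18 = -1771*18 = -31878)
P - U = -31878 - 1*163935 = -31878 - 163935 = -195813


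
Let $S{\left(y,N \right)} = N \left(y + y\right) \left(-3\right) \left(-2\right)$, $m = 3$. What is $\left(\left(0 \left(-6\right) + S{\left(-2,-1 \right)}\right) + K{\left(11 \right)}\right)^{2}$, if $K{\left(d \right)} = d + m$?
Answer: $1444$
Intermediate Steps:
$S{\left(y,N \right)} = 12 N y$ ($S{\left(y,N \right)} = N 2 y \left(-3\right) \left(-2\right) = 2 N y \left(-3\right) \left(-2\right) = - 6 N y \left(-2\right) = 12 N y$)
$K{\left(d \right)} = 3 + d$ ($K{\left(d \right)} = d + 3 = 3 + d$)
$\left(\left(0 \left(-6\right) + S{\left(-2,-1 \right)}\right) + K{\left(11 \right)}\right)^{2} = \left(\left(0 \left(-6\right) + 12 \left(-1\right) \left(-2\right)\right) + \left(3 + 11\right)\right)^{2} = \left(\left(0 + 24\right) + 14\right)^{2} = \left(24 + 14\right)^{2} = 38^{2} = 1444$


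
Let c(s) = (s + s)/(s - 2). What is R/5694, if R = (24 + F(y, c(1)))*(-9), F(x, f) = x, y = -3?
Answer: -63/1898 ≈ -0.033193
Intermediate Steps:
c(s) = 2*s/(-2 + s) (c(s) = (2*s)/(-2 + s) = 2*s/(-2 + s))
R = -189 (R = (24 - 3)*(-9) = 21*(-9) = -189)
R/5694 = -189/5694 = -189*1/5694 = -63/1898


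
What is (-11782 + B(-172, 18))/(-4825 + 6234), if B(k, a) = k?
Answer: -11954/1409 ≈ -8.4840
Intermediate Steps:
(-11782 + B(-172, 18))/(-4825 + 6234) = (-11782 - 172)/(-4825 + 6234) = -11954/1409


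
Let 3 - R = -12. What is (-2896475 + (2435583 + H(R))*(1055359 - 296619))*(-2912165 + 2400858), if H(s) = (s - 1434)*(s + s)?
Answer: -928365694469748515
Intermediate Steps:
R = 15 (R = 3 - 1*(-12) = 3 + 12 = 15)
H(s) = 2*s*(-1434 + s) (H(s) = (-1434 + s)*(2*s) = 2*s*(-1434 + s))
(-2896475 + (2435583 + H(R))*(1055359 - 296619))*(-2912165 + 2400858) = (-2896475 + (2435583 + 2*15*(-1434 + 15))*(1055359 - 296619))*(-2912165 + 2400858) = (-2896475 + (2435583 + 2*15*(-1419))*758740)*(-511307) = (-2896475 + (2435583 - 42570)*758740)*(-511307) = (-2896475 + 2393013*758740)*(-511307) = (-2896475 + 1815674683620)*(-511307) = 1815671787145*(-511307) = -928365694469748515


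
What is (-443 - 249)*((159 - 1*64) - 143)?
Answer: 33216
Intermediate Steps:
(-443 - 249)*((159 - 1*64) - 143) = -692*((159 - 64) - 143) = -692*(95 - 143) = -692*(-48) = 33216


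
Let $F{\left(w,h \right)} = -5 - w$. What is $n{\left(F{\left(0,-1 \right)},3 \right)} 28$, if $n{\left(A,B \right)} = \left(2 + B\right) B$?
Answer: $420$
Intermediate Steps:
$n{\left(A,B \right)} = B \left(2 + B\right)$
$n{\left(F{\left(0,-1 \right)},3 \right)} 28 = 3 \left(2 + 3\right) 28 = 3 \cdot 5 \cdot 28 = 15 \cdot 28 = 420$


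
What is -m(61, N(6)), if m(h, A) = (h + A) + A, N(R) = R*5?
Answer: -121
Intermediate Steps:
N(R) = 5*R
m(h, A) = h + 2*A (m(h, A) = (A + h) + A = h + 2*A)
-m(61, N(6)) = -(61 + 2*(5*6)) = -(61 + 2*30) = -(61 + 60) = -1*121 = -121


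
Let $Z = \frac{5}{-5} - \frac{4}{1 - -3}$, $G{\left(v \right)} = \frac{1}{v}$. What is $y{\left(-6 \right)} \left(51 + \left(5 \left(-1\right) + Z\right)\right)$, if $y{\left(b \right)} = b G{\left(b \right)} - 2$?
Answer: $-44$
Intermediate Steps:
$Z = -2$ ($Z = 5 \left(- \frac{1}{5}\right) - \frac{4}{1 + 3} = -1 - \frac{4}{4} = -1 - 1 = -2$)
$y{\left(b \right)} = -1$ ($y{\left(b \right)} = \frac{b}{b} - 2 = 1 - 2 = -1$)
$y{\left(-6 \right)} \left(51 + \left(5 \left(-1\right) + Z\right)\right) = - (51 + \left(5 \left(-1\right) - 2\right)) = - (51 - 7) = \left(-1\right) 44 = -44$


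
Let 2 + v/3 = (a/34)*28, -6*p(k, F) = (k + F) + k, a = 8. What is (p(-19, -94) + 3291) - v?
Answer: 56087/17 ≈ 3299.2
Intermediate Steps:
p(k, F) = -k/3 - F/6 (p(k, F) = -((k + F) + k)/6 = -((F + k) + k)/6 = -(F + 2*k)/6 = -k/3 - F/6)
v = 234/17 (v = -6 + 3*((8/34)*28) = -6 + 3*((8*(1/34))*28) = -6 + 3*((4/17)*28) = -6 + 3*(112/17) = -6 + 336/17 = 234/17 ≈ 13.765)
(p(-19, -94) + 3291) - v = ((-1/3*(-19) - 1/6*(-94)) + 3291) - 1*234/17 = ((19/3 + 47/3) + 3291) - 234/17 = (22 + 3291) - 234/17 = 3313 - 234/17 = 56087/17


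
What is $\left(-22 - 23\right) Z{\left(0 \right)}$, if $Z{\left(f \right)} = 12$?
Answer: $-540$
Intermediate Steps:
$\left(-22 - 23\right) Z{\left(0 \right)} = \left(-22 - 23\right) 12 = \left(-45\right) 12 = -540$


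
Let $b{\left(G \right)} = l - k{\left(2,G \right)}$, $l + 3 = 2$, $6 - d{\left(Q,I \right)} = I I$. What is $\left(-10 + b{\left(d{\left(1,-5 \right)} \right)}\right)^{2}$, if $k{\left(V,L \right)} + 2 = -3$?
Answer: $36$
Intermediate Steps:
$k{\left(V,L \right)} = -5$ ($k{\left(V,L \right)} = -2 - 3 = -5$)
$d{\left(Q,I \right)} = 6 - I^{2}$ ($d{\left(Q,I \right)} = 6 - I I = 6 - I^{2}$)
$l = -1$ ($l = -3 + 2 = -1$)
$b{\left(G \right)} = 4$ ($b{\left(G \right)} = -1 - -5 = -1 + 5 = 4$)
$\left(-10 + b{\left(d{\left(1,-5 \right)} \right)}\right)^{2} = \left(-10 + 4\right)^{2} = \left(-6\right)^{2} = 36$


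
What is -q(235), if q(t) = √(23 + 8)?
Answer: -√31 ≈ -5.5678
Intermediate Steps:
q(t) = √31
-q(235) = -√31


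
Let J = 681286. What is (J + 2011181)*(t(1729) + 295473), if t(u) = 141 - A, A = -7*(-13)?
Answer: 795685925241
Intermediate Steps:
A = 91
t(u) = 50 (t(u) = 141 - 1*91 = 141 - 91 = 50)
(J + 2011181)*(t(1729) + 295473) = (681286 + 2011181)*(50 + 295473) = 2692467*295523 = 795685925241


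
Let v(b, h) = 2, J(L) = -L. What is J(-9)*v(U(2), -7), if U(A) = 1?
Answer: 18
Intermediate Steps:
J(-9)*v(U(2), -7) = -1*(-9)*2 = 9*2 = 18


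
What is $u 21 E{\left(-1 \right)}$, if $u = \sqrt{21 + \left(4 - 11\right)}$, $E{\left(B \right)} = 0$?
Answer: $0$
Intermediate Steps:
$u = \sqrt{14}$ ($u = \sqrt{21 + \left(4 - 11\right)} = \sqrt{21 - 7} = \sqrt{14} \approx 3.7417$)
$u 21 E{\left(-1 \right)} = \sqrt{14} \cdot 21 \cdot 0 = 21 \sqrt{14} \cdot 0 = 0$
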